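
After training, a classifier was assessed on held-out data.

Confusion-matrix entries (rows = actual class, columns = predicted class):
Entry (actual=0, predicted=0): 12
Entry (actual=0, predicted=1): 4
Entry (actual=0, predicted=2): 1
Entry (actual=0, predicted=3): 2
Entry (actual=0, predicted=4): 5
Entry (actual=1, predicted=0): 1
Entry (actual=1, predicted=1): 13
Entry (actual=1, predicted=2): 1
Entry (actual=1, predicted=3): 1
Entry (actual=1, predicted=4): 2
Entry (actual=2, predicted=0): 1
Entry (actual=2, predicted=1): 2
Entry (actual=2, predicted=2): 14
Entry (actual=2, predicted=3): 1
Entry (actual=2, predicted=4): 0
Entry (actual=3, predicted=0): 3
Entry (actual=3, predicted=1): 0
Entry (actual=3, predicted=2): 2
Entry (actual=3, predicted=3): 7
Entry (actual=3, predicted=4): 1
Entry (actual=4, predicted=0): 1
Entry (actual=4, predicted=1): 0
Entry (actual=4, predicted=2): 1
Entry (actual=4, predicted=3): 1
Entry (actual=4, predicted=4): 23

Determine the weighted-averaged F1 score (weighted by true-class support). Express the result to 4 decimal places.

0.6894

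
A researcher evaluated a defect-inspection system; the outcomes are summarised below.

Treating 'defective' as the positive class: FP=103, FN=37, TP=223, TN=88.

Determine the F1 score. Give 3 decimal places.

0.761

Precision = TP/(TP+FP) = 223/326 = 0.6840
Recall = TP/(TP+FN) = 223/260 = 0.8577
F1 = 2·TP/(2·TP+FP+FN) = 446/586 = 0.761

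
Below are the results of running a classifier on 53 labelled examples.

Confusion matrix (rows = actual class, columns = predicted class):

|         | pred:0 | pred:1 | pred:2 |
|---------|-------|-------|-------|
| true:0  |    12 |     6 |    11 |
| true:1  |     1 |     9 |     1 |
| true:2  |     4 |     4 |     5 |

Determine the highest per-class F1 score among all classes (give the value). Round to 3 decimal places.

0.600

Per-class F1 score (2·TP/(2·TP+FP+FN)):
  0: TP=12, FP=1+4=5, FN=6+11=17 → 24/46 = 0.5217
  1: TP=9, FP=6+4=10, FN=1+1=2 → 18/30 = 0.6000
  2: TP=5, FP=11+1=12, FN=4+4=8 → 10/30 = 0.3333
Highest is class '1' with F1 score = 0.600.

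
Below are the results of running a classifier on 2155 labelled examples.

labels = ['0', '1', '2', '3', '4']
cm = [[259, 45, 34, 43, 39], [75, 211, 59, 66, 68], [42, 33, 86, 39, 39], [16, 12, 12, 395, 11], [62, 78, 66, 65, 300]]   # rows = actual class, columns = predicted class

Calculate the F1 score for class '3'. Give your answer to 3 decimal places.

0.750

Take TP from the diagonal, FP from the rest of the '3' prediction marginal, FN from the rest of the '3' actual marginal.
F1 score = 2·TP/(2·TP+FP+FN).
3: TP=395, FP=43+66+39+65=213, FN=16+12+12+11=51 → 790/1054 = 0.7495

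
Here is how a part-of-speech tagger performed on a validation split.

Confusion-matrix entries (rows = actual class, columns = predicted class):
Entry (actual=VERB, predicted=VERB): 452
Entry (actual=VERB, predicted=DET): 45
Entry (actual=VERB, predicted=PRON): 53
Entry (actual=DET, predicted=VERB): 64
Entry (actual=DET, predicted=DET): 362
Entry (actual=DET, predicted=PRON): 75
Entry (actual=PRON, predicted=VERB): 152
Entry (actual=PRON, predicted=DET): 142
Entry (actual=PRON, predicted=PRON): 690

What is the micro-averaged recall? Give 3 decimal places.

Micro-averaging pools counts across classes: ΣTP=1504, ΣFP=531, ΣFN=531.
Micro-recall = TP/(TP+FN) on pooled counts = 0.739 (equals overall accuracy in single-label multiclass).

0.739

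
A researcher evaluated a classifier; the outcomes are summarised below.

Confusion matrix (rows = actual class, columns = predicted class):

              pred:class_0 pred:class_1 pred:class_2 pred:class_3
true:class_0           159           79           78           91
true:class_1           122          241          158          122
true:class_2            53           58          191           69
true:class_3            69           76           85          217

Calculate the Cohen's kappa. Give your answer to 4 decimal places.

Observed agreement pₒ = trace/N = 808/1868 = 0.43255
Expected agreement pₑ = Σ (rowᵢ·colᵢ)/N² = (407·403 + 643·454 + 371·512 + 447·499)/1868² = 0.24902
κ = (pₒ − pₑ)/(1 − pₑ) = (0.43255 − 0.24902)/(1 − 0.24902) = 0.2444

0.2444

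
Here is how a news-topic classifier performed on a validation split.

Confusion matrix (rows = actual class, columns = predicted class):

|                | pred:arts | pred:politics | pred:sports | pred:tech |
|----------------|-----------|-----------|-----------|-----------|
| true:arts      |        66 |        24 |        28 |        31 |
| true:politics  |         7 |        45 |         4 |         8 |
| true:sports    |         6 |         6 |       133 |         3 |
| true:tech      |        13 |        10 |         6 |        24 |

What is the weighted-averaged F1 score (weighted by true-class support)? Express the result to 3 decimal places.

0.640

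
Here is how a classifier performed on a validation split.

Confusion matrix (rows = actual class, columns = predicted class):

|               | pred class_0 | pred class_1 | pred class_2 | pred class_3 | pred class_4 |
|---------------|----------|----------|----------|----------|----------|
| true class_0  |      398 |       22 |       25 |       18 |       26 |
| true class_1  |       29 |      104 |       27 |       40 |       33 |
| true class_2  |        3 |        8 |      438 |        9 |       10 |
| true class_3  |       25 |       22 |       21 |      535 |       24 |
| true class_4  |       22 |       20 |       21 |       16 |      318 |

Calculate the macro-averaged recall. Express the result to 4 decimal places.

Per-class recall (TP/(TP+FN)):
  class_0: TP=398, FN=22+25+18+26=91 → 398/489 = 0.81391
  class_1: TP=104, FN=29+27+40+33=129 → 104/233 = 0.44635
  class_2: TP=438, FN=3+8+9+10=30 → 438/468 = 0.93590
  class_3: TP=535, FN=25+22+21+24=92 → 535/627 = 0.85327
  class_4: TP=318, FN=22+20+21+16=79 → 318/397 = 0.80101
Macro-recall = mean = (0.81391 + 0.44635 + 0.93590 + 0.85327 + 0.80101) / 5 = 0.7701

0.7701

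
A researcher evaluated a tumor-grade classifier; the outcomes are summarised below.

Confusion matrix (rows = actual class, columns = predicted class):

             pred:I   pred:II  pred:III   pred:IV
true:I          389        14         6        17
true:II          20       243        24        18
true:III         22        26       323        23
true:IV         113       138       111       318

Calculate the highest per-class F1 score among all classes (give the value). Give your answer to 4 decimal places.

0.8021

Per-class F1 score (2·TP/(2·TP+FP+FN)):
  I: TP=389, FP=20+22+113=155, FN=14+6+17=37 → 778/970 = 0.80206
  II: TP=243, FP=14+26+138=178, FN=20+24+18=62 → 486/726 = 0.66942
  III: TP=323, FP=6+24+111=141, FN=22+26+23=71 → 646/858 = 0.75291
  IV: TP=318, FP=17+18+23=58, FN=113+138+111=362 → 636/1056 = 0.60227
Highest is class 'I' with F1 score = 0.8021.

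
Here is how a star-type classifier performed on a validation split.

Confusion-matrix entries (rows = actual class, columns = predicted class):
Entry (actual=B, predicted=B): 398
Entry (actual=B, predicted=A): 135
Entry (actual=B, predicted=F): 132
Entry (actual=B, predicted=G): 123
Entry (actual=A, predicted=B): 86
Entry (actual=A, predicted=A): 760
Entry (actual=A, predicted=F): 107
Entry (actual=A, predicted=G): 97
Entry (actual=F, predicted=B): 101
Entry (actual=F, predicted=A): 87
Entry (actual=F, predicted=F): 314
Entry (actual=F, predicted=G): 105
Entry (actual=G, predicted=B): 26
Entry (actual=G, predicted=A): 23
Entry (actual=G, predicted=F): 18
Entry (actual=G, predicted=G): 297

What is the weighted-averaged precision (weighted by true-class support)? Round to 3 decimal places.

0.646

Per-class precision (TP/(TP+FP)):
  B: TP=398, FP=86+101+26=213 → 398/611 = 0.6514
  A: TP=760, FP=135+87+23=245 → 760/1005 = 0.7562
  F: TP=314, FP=132+107+18=257 → 314/571 = 0.5499
  G: TP=297, FP=123+97+105=325 → 297/622 = 0.4775
Weighted-precision = Σ (supportᵢ/N)·precisionᵢ with N=2809: (788/2809)·0.6514 + (1050/2809)·0.7562 + (607/2809)·0.5499 + (364/2809)·0.4775 = 0.646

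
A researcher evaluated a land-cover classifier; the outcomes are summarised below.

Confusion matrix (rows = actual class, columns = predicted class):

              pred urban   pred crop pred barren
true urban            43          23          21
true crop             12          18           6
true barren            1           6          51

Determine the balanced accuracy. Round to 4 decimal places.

Balanced accuracy = mean of per-class recall.
  urban: recall = 43/87 = 0.49425
  crop: recall = 18/36 = 0.50000
  barren: recall = 51/58 = 0.87931
Mean = (0.49425 + 0.50000 + 0.87931) / 3 = 0.6245

0.6245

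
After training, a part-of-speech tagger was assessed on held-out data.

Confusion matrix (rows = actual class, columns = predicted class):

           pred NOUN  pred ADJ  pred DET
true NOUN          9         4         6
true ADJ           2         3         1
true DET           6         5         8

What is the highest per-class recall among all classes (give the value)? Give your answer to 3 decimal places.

0.500

Per-class recall (TP/(TP+FN)):
  NOUN: TP=9, FN=4+6=10 → 9/19 = 0.4737
  ADJ: TP=3, FN=2+1=3 → 3/6 = 0.5000
  DET: TP=8, FN=6+5=11 → 8/19 = 0.4211
Highest is class 'ADJ' with recall = 0.500.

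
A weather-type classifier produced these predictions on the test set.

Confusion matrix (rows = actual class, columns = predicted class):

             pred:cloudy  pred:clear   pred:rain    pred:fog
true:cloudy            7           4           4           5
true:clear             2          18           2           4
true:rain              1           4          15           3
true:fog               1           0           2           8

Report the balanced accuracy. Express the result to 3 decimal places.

0.605

Balanced accuracy = mean of per-class recall.
  cloudy: recall = 7/20 = 0.3500
  clear: recall = 18/26 = 0.6923
  rain: recall = 15/23 = 0.6522
  fog: recall = 8/11 = 0.7273
Mean = (0.3500 + 0.6923 + 0.6522 + 0.7273) / 4 = 0.605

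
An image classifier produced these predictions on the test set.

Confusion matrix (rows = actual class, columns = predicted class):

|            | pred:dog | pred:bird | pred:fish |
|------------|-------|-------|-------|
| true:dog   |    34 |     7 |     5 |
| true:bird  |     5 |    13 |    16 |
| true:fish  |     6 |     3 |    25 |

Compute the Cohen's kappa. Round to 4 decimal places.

0.4420

Observed agreement pₒ = trace/N = 72/114 = 0.63158
Expected agreement pₑ = Σ (rowᵢ·colᵢ)/N² = (46·45 + 34·23 + 34·46)/114² = 0.33980
κ = (pₒ − pₑ)/(1 − pₑ) = (0.63158 − 0.33980)/(1 − 0.33980) = 0.4420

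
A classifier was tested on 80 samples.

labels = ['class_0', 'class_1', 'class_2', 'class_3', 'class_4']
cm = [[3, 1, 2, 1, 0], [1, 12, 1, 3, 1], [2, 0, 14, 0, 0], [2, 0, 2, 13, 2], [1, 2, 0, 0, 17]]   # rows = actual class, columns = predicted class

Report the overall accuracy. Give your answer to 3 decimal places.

Accuracy = trace / total = (3+12+14+13+17=59) / 80 = 59/80 = 0.738

0.738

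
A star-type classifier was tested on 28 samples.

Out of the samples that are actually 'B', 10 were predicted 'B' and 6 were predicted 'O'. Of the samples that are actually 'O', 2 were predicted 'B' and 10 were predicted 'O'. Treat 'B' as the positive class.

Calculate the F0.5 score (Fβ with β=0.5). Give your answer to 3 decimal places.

Fβ = (1+β²)·TP / ((1+β²)·TP + β²·FN + FP), with β²=1/4
= 1.25·10 / (1.25·10 + 0.25·6 + 2) = 0.781

0.781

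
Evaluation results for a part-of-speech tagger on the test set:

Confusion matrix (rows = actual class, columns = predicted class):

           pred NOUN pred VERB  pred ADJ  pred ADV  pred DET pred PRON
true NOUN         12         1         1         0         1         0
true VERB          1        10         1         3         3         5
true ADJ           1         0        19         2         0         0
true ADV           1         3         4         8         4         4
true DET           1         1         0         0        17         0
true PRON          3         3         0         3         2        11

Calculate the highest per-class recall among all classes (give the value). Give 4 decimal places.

0.8947

Per-class recall (TP/(TP+FN)):
  NOUN: TP=12, FN=1+1+0+1+0=3 → 12/15 = 0.80000
  VERB: TP=10, FN=1+1+3+3+5=13 → 10/23 = 0.43478
  ADJ: TP=19, FN=1+0+2+0+0=3 → 19/22 = 0.86364
  ADV: TP=8, FN=1+3+4+4+4=16 → 8/24 = 0.33333
  DET: TP=17, FN=1+1+0+0+0=2 → 17/19 = 0.89474
  PRON: TP=11, FN=3+3+0+3+2=11 → 11/22 = 0.50000
Highest is class 'DET' with recall = 0.8947.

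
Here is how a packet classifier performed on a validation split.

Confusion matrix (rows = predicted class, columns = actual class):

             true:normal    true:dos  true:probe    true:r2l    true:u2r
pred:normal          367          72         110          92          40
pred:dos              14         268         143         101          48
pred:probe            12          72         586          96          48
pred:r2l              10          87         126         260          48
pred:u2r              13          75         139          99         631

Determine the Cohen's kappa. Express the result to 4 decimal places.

0.4869

Observed agreement pₒ = trace/N = 2112/3557 = 0.59376
Expected agreement pₑ = Σ (rowᵢ·colᵢ)/N² = (416·681 + 574·574 + 1104·814 + 648·531 + 815·957)/3557² = 0.20830
κ = (pₒ − pₑ)/(1 − pₑ) = (0.59376 − 0.20830)/(1 − 0.20830) = 0.4869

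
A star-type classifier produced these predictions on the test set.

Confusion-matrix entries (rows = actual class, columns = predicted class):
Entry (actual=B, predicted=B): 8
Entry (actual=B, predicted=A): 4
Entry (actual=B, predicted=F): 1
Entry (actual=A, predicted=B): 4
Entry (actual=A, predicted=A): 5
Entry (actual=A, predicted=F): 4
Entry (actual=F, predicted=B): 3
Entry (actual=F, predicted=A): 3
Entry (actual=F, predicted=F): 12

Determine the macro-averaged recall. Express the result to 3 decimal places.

0.556

Per-class recall (TP/(TP+FN)):
  B: TP=8, FN=4+1=5 → 8/13 = 0.6154
  A: TP=5, FN=4+4=8 → 5/13 = 0.3846
  F: TP=12, FN=3+3=6 → 12/18 = 0.6667
Macro-recall = mean = (0.6154 + 0.3846 + 0.6667) / 3 = 0.556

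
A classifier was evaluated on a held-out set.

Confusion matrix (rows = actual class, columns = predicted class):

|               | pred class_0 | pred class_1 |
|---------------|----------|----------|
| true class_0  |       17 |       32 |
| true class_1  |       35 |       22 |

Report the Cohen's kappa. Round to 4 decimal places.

Observed agreement pₒ = trace/N = 39/106 = 0.36792
Expected agreement pₑ = Σ (rowᵢ·colᵢ)/N² = (49·52 + 57·54)/106² = 0.50071
κ = (pₒ − pₑ)/(1 − pₑ) = (0.36792 − 0.50071)/(1 − 0.50071) = -0.2660

-0.2660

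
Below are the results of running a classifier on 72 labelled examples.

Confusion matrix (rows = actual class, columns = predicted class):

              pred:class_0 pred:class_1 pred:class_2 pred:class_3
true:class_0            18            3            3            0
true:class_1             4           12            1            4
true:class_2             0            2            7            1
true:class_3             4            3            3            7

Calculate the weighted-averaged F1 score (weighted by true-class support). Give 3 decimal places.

Per-class F1 score (2·TP/(2·TP+FP+FN)):
  class_0: TP=18, FP=4+0+4=8, FN=3+3+0=6 → 36/50 = 0.7200
  class_1: TP=12, FP=3+2+3=8, FN=4+1+4=9 → 24/41 = 0.5854
  class_2: TP=7, FP=3+1+3=7, FN=0+2+1=3 → 14/24 = 0.5833
  class_3: TP=7, FP=0+4+1=5, FN=4+3+3=10 → 14/29 = 0.4828
Weighted-F1 score = Σ (supportᵢ/N)·F1 scoreᵢ with N=72: (24/72)·0.7200 + (21/72)·0.5854 + (10/72)·0.5833 + (17/72)·0.4828 = 0.606

0.606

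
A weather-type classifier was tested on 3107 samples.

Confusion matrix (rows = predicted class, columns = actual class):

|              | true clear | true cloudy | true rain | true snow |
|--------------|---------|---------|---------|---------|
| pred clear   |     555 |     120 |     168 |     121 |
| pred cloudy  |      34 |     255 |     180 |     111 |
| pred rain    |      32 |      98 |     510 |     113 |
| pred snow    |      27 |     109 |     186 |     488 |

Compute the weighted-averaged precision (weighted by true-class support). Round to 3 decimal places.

Per-class precision (TP/(TP+FP)):
  clear: TP=555, FP=120+168+121=409 → 555/964 = 0.5757
  cloudy: TP=255, FP=34+180+111=325 → 255/580 = 0.4397
  rain: TP=510, FP=32+98+113=243 → 510/753 = 0.6773
  snow: TP=488, FP=27+109+186=322 → 488/810 = 0.6025
Weighted-precision = Σ (supportᵢ/N)·precisionᵢ with N=3107: (648/3107)·0.5757 + (582/3107)·0.4397 + (1044/3107)·0.6773 + (833/3107)·0.6025 = 0.592

0.592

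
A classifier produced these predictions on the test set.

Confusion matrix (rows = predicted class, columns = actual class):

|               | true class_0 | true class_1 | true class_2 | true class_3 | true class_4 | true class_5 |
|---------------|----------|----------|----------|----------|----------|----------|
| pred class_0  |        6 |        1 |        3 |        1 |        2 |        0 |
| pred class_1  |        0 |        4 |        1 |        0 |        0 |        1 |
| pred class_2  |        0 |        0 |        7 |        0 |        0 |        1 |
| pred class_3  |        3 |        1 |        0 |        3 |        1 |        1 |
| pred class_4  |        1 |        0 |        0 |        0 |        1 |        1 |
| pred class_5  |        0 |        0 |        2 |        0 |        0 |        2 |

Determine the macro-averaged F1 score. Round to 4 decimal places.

Per-class F1 score (2·TP/(2·TP+FP+FN)):
  class_0: TP=6, FP=1+3+1+2+0=7, FN=0+0+3+1+0=4 → 12/23 = 0.52174
  class_1: TP=4, FP=0+1+0+0+1=2, FN=1+0+1+0+0=2 → 8/12 = 0.66667
  class_2: TP=7, FP=0+0+0+0+1=1, FN=3+1+0+0+2=6 → 14/21 = 0.66667
  class_3: TP=3, FP=3+1+0+1+1=6, FN=1+0+0+0+0=1 → 6/13 = 0.46154
  class_4: TP=1, FP=1+0+0+0+1=2, FN=2+0+0+1+0=3 → 2/7 = 0.28571
  class_5: TP=2, FP=0+0+2+0+0=2, FN=0+1+1+1+1=4 → 4/10 = 0.40000
Macro-F1 score = mean = (0.52174 + 0.66667 + 0.66667 + 0.46154 + 0.28571 + 0.40000) / 6 = 0.5004

0.5004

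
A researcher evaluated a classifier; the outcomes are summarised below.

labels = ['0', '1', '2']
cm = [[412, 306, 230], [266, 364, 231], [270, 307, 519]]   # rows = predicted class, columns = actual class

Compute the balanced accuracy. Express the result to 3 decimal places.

Balanced accuracy = mean of per-class recall.
  0: recall = 412/948 = 0.4346
  1: recall = 364/977 = 0.3726
  2: recall = 519/980 = 0.5296
Mean = (0.4346 + 0.3726 + 0.5296) / 3 = 0.446

0.446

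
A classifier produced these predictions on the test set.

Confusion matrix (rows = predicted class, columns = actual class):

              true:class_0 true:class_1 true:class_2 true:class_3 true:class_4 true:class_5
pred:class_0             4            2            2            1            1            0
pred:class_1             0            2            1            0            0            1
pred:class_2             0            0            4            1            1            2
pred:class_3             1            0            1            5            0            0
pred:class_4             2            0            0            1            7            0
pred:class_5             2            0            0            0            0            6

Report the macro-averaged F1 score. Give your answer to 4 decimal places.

Per-class F1 score (2·TP/(2·TP+FP+FN)):
  class_0: TP=4, FP=2+2+1+1+0=6, FN=0+0+1+2+2=5 → 8/19 = 0.42105
  class_1: TP=2, FP=0+1+0+0+1=2, FN=2+0+0+0+0=2 → 4/8 = 0.50000
  class_2: TP=4, FP=0+0+1+1+2=4, FN=2+1+1+0+0=4 → 8/16 = 0.50000
  class_3: TP=5, FP=1+0+1+0+0=2, FN=1+0+1+1+0=3 → 10/15 = 0.66667
  class_4: TP=7, FP=2+0+0+1+0=3, FN=1+0+1+0+0=2 → 14/19 = 0.73684
  class_5: TP=6, FP=2+0+0+0+0=2, FN=0+1+2+0+0=3 → 12/17 = 0.70588
Macro-F1 score = mean = (0.42105 + 0.50000 + 0.50000 + 0.66667 + 0.73684 + 0.70588) / 6 = 0.5884

0.5884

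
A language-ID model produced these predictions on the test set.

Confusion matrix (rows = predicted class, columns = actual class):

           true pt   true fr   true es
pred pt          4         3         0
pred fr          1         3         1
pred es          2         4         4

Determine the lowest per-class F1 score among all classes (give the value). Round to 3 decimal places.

0.400

Per-class F1 score (2·TP/(2·TP+FP+FN)):
  pt: TP=4, FP=3+0=3, FN=1+2=3 → 8/14 = 0.5714
  fr: TP=3, FP=1+1=2, FN=3+4=7 → 6/15 = 0.4000
  es: TP=4, FP=2+4=6, FN=0+1=1 → 8/15 = 0.5333
Lowest is class 'fr' with F1 score = 0.400.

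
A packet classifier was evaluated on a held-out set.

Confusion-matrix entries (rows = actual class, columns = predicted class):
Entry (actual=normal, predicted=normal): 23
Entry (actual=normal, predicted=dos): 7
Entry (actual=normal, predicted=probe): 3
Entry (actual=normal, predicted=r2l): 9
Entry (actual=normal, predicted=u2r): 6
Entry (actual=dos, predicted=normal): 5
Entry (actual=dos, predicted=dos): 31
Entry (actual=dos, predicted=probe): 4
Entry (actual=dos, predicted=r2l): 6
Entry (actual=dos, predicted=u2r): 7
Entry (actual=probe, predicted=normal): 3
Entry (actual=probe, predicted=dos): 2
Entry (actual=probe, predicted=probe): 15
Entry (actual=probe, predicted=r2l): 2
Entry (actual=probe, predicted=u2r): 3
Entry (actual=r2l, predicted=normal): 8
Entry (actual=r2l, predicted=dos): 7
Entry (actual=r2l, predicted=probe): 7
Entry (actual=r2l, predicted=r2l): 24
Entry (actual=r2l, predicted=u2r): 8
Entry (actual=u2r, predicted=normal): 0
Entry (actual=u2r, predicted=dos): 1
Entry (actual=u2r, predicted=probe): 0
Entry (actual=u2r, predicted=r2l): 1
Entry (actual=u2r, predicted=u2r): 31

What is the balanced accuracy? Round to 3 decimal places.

0.610

Balanced accuracy = mean of per-class recall.
  normal: recall = 23/48 = 0.4792
  dos: recall = 31/53 = 0.5849
  probe: recall = 15/25 = 0.6000
  r2l: recall = 24/54 = 0.4444
  u2r: recall = 31/33 = 0.9394
Mean = (0.4792 + 0.5849 + 0.6000 + 0.4444 + 0.9394) / 5 = 0.610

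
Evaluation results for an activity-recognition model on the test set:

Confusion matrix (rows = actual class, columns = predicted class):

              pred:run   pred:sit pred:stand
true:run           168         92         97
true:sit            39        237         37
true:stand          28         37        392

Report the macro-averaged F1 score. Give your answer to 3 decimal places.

0.688

Per-class F1 score (2·TP/(2·TP+FP+FN)):
  run: TP=168, FP=39+28=67, FN=92+97=189 → 336/592 = 0.5676
  sit: TP=237, FP=92+37=129, FN=39+37=76 → 474/679 = 0.6981
  stand: TP=392, FP=97+37=134, FN=28+37=65 → 784/983 = 0.7976
Macro-F1 score = mean = (0.5676 + 0.6981 + 0.7976) / 3 = 0.688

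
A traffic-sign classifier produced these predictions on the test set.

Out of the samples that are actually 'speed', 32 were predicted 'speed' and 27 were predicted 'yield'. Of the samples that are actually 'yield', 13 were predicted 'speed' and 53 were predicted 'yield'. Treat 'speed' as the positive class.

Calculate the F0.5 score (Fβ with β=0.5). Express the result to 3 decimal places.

0.669

Fβ = (1+β²)·TP / ((1+β²)·TP + β²·FN + FP), with β²=1/4
= 1.25·32 / (1.25·32 + 0.25·27 + 13) = 0.669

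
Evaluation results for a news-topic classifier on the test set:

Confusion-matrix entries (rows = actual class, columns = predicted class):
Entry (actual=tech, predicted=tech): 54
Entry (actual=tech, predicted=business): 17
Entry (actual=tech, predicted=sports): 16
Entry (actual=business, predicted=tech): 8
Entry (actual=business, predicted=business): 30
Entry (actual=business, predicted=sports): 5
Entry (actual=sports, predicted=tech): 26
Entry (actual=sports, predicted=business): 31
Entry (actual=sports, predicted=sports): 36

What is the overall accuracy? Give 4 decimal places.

0.5381

Accuracy = trace / total = (54+30+36=120) / 223 = 120/223 = 0.5381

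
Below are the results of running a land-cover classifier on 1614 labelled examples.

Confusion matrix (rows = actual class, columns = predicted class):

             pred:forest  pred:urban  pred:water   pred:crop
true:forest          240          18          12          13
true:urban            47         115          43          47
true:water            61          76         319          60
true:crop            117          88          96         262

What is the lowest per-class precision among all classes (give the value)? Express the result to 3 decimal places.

Per-class precision (TP/(TP+FP)):
  forest: TP=240, FP=47+61+117=225 → 240/465 = 0.5161
  urban: TP=115, FP=18+76+88=182 → 115/297 = 0.3872
  water: TP=319, FP=12+43+96=151 → 319/470 = 0.6787
  crop: TP=262, FP=13+47+60=120 → 262/382 = 0.6859
Lowest is class 'urban' with precision = 0.387.

0.387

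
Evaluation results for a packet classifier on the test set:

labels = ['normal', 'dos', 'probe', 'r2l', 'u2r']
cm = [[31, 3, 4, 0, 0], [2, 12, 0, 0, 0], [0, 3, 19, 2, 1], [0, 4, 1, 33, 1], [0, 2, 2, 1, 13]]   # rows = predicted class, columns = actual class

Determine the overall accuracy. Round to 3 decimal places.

0.806

Accuracy = trace / total = (31+12+19+33+13=108) / 134 = 108/134 = 0.806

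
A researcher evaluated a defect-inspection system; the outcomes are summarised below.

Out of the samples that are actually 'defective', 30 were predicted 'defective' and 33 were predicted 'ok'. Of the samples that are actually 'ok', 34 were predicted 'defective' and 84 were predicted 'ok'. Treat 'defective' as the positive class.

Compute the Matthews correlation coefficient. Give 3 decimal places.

MCC = (TP·TN − FP·FN) / √((TP+FP)(TP+FN)(TN+FP)(TN+FN))
Numerator = 30·84 − 34·33 = 1398
Denominator = √(64·63·118·117) = √55665792 = 7460.9511
MCC = 1398 / 7460.9511 = 0.187

0.187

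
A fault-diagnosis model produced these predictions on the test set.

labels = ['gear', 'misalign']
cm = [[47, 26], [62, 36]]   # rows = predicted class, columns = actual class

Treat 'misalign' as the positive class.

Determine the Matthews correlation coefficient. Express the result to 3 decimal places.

0.012

MCC = (TP·TN − FP·FN) / √((TP+FP)(TP+FN)(TN+FP)(TN+FN))
Numerator = 36·47 − 62·26 = 80
Denominator = √(98·62·109·73) = √48346732 = 6953.1814
MCC = 80 / 6953.1814 = 0.012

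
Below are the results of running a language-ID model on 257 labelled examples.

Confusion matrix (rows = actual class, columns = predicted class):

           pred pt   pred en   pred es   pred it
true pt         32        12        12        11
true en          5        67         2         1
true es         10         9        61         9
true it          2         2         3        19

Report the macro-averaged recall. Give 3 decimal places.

0.697

Per-class recall (TP/(TP+FN)):
  pt: TP=32, FN=12+12+11=35 → 32/67 = 0.4776
  en: TP=67, FN=5+2+1=8 → 67/75 = 0.8933
  es: TP=61, FN=10+9+9=28 → 61/89 = 0.6854
  it: TP=19, FN=2+2+3=7 → 19/26 = 0.7308
Macro-recall = mean = (0.4776 + 0.8933 + 0.6854 + 0.7308) / 4 = 0.697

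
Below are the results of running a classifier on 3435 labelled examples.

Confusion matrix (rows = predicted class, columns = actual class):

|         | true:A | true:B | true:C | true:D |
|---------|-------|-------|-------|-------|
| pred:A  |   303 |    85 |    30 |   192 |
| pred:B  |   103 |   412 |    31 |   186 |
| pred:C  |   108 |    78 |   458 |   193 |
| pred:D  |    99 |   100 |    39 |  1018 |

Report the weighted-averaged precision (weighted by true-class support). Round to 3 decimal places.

Per-class precision (TP/(TP+FP)):
  A: TP=303, FP=85+30+192=307 → 303/610 = 0.4967
  B: TP=412, FP=103+31+186=320 → 412/732 = 0.5628
  C: TP=458, FP=108+78+193=379 → 458/837 = 0.5472
  D: TP=1018, FP=99+100+39=238 → 1018/1256 = 0.8105
Weighted-precision = Σ (supportᵢ/N)·precisionᵢ with N=3435: (613/3435)·0.4967 + (675/3435)·0.5628 + (558/3435)·0.5472 + (1589/3435)·0.8105 = 0.663

0.663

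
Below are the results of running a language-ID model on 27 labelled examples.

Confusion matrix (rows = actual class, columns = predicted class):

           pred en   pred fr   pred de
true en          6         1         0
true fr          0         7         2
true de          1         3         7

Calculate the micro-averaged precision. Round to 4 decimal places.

0.7407

Micro-averaging pools counts across classes: ΣTP=20, ΣFP=7, ΣFN=7.
Micro-precision = TP/(TP+FP) on pooled counts = 0.7407 (equals overall accuracy in single-label multiclass).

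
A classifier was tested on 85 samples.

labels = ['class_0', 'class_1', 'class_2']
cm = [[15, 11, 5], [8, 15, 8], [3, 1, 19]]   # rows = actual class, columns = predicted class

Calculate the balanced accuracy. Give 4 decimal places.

Balanced accuracy = mean of per-class recall.
  class_0: recall = 15/31 = 0.48387
  class_1: recall = 15/31 = 0.48387
  class_2: recall = 19/23 = 0.82609
Mean = (0.48387 + 0.48387 + 0.82609) / 3 = 0.5979

0.5979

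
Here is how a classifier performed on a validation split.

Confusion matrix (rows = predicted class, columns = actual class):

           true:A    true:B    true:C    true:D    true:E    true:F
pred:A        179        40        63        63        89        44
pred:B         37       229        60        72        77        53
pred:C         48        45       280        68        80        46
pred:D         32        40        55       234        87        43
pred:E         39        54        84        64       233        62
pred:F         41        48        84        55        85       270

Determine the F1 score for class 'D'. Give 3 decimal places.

0.447

One-vs-rest for 'D': TP = diagonal; FP = other classes predicted 'D'; FN = 'D' predicted as other.
F1 score = 2·TP/(2·TP+FP+FN).
D: TP=234, FP=32+40+55+87+43=257, FN=63+72+68+64+55=322 → 468/1047 = 0.4470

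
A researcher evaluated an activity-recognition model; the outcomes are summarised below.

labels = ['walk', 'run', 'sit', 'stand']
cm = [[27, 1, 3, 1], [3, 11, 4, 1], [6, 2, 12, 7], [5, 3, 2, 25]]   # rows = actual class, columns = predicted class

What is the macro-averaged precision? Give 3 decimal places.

0.653

Per-class precision (TP/(TP+FP)):
  walk: TP=27, FP=3+6+5=14 → 27/41 = 0.6585
  run: TP=11, FP=1+2+3=6 → 11/17 = 0.6471
  sit: TP=12, FP=3+4+2=9 → 12/21 = 0.5714
  stand: TP=25, FP=1+1+7=9 → 25/34 = 0.7353
Macro-precision = mean = (0.6585 + 0.6471 + 0.5714 + 0.7353) / 4 = 0.653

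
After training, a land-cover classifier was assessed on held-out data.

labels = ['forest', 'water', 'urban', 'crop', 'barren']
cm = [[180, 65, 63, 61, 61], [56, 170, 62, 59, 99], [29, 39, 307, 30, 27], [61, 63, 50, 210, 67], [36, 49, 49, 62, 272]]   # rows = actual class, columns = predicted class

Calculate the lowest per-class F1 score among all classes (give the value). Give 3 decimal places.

Per-class F1 score (2·TP/(2·TP+FP+FN)):
  forest: TP=180, FP=56+29+61+36=182, FN=65+63+61+61=250 → 360/792 = 0.4545
  water: TP=170, FP=65+39+63+49=216, FN=56+62+59+99=276 → 340/832 = 0.4087
  urban: TP=307, FP=63+62+50+49=224, FN=29+39+30+27=125 → 614/963 = 0.6376
  crop: TP=210, FP=61+59+30+62=212, FN=61+63+50+67=241 → 420/873 = 0.4811
  barren: TP=272, FP=61+99+27+67=254, FN=36+49+49+62=196 → 544/994 = 0.5473
Lowest is class 'water' with F1 score = 0.409.

0.409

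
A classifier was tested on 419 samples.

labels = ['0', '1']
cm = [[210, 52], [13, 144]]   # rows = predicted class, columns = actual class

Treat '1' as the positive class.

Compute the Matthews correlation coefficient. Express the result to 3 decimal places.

MCC = (TP·TN − FP·FN) / √((TP+FP)(TP+FN)(TN+FP)(TN+FN))
Numerator = 144·210 − 13·52 = 29564
Denominator = √(157·196·223·262) = √1797884872 = 42401.4725
MCC = 29564 / 42401.4725 = 0.697

0.697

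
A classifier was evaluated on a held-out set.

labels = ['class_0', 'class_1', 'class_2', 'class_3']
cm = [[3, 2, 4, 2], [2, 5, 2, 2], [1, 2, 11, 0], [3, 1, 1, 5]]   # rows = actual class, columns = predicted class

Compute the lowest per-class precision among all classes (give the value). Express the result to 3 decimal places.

0.333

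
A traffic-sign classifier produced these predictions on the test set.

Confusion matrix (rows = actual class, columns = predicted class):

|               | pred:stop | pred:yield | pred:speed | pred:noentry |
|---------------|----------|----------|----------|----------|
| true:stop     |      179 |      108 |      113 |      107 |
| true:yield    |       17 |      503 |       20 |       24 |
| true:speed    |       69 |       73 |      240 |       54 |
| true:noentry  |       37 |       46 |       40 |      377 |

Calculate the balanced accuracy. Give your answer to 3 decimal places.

0.637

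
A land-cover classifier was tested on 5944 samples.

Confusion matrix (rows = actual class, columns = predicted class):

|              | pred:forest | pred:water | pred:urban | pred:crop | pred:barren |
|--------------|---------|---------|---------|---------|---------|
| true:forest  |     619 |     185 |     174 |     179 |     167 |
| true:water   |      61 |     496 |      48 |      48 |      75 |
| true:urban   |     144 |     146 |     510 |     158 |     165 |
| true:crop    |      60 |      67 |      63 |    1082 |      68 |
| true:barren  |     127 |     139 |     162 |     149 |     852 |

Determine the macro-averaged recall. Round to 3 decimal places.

0.601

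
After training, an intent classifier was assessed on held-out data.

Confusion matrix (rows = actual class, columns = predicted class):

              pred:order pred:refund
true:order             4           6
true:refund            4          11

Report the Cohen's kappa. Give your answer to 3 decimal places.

Observed agreement pₒ = trace/N = 15/25 = 0.6000
Expected agreement pₑ = Σ (rowᵢ·colᵢ)/N² = (10·8 + 15·17)/25² = 0.5360
κ = (pₒ − pₑ)/(1 − pₑ) = (0.6000 − 0.5360)/(1 − 0.5360) = 0.138

0.138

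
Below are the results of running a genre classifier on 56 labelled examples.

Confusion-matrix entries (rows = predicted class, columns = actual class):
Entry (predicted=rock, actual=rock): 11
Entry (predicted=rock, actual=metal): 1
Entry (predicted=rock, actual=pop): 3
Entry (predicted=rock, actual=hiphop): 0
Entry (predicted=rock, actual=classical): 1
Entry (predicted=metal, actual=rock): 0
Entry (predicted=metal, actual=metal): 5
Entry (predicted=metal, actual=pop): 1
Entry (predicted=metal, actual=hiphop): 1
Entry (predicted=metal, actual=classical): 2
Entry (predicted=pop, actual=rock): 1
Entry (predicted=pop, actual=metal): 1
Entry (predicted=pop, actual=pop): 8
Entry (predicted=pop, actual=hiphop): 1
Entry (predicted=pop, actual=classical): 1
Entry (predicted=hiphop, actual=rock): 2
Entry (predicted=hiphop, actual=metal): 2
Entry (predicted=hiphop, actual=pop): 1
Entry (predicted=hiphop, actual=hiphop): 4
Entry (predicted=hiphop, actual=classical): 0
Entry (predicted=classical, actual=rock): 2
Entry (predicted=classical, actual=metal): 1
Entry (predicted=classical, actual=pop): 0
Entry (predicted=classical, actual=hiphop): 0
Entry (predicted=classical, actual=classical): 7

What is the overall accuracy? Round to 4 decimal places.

Accuracy = trace / total = (11+5+8+4+7=35) / 56 = 35/56 = 0.6250

0.6250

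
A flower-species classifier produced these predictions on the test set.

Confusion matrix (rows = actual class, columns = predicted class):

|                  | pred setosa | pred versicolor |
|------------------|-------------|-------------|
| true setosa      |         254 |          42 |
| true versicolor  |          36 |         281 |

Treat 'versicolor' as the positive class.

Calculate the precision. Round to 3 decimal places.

0.870

Precision = TP/(TP+FP) = 281/(281+42) = 281/323 = 0.870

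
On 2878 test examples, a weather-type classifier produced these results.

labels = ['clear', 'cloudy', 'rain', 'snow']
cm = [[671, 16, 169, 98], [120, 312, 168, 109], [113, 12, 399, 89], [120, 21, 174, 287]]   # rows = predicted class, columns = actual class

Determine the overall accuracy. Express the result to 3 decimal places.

Accuracy = trace / total = (671+312+399+287=1669) / 2878 = 1669/2878 = 0.580

0.580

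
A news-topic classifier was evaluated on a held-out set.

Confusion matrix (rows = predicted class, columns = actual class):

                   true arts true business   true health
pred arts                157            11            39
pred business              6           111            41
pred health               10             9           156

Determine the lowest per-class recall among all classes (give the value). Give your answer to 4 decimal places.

Per-class recall (TP/(TP+FN)):
  arts: TP=157, FN=6+10=16 → 157/173 = 0.90751
  business: TP=111, FN=11+9=20 → 111/131 = 0.84733
  health: TP=156, FN=39+41=80 → 156/236 = 0.66102
Lowest is class 'health' with recall = 0.6610.

0.6610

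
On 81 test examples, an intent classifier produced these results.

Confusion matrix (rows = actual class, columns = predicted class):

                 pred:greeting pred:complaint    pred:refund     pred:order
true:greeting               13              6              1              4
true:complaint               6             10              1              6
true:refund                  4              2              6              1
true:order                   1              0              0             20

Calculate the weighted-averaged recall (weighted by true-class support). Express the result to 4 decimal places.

0.6049

Per-class recall (TP/(TP+FN)):
  greeting: TP=13, FN=6+1+4=11 → 13/24 = 0.54167
  complaint: TP=10, FN=6+1+6=13 → 10/23 = 0.43478
  refund: TP=6, FN=4+2+1=7 → 6/13 = 0.46154
  order: TP=20, FN=1+0+0=1 → 20/21 = 0.95238
Weighted-recall = Σ (supportᵢ/N)·recallᵢ with N=81: (24/81)·0.54167 + (23/81)·0.43478 + (13/81)·0.46154 + (21/81)·0.95238 = 0.6049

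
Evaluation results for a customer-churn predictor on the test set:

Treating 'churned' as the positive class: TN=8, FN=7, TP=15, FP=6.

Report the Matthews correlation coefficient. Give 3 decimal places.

MCC = (TP·TN − FP·FN) / √((TP+FP)(TP+FN)(TN+FP)(TN+FN))
Numerator = 15·8 − 6·7 = 78
Denominator = √(21·22·14·15) = √97020 = 311.4803
MCC = 78 / 311.4803 = 0.250

0.250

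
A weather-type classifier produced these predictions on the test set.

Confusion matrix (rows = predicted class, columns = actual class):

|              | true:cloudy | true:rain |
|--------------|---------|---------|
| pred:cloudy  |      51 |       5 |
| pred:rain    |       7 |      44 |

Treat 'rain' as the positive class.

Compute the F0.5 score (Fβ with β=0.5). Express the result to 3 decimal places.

Fβ = (1+β²)·TP / ((1+β²)·TP + β²·FN + FP), with β²=1/4
= 1.25·44 / (1.25·44 + 0.25·5 + 7) = 0.870

0.870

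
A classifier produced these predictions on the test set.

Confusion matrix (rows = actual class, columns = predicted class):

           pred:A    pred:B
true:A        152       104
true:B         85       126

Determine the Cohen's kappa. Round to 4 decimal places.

0.1894

Observed agreement pₒ = trace/N = 278/467 = 0.59529
Expected agreement pₑ = Σ (rowᵢ·colᵢ)/N² = (256·237 + 211·230)/467² = 0.50072
κ = (pₒ − pₑ)/(1 − pₑ) = (0.59529 − 0.50072)/(1 − 0.50072) = 0.1894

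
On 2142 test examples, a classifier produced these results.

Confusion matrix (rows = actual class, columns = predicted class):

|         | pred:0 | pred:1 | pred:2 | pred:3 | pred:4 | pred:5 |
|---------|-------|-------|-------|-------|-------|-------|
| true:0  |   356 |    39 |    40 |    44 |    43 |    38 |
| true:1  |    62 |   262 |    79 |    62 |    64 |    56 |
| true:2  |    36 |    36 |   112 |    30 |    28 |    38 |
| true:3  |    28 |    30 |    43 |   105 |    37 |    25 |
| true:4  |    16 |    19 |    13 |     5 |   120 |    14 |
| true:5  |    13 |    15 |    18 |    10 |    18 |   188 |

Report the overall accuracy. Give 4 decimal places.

0.5336

Accuracy = trace / total = (356+262+112+105+120+188=1143) / 2142 = 1143/2142 = 0.5336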